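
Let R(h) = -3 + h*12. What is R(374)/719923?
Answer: 195/31301 ≈ 0.0062298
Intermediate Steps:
R(h) = -3 + 12*h
R(374)/719923 = (-3 + 12*374)/719923 = (-3 + 4488)*(1/719923) = 4485*(1/719923) = 195/31301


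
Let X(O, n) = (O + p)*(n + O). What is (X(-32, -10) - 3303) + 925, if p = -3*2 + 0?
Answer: -782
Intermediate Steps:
p = -6 (p = -6 + 0 = -6)
X(O, n) = (-6 + O)*(O + n) (X(O, n) = (O - 6)*(n + O) = (-6 + O)*(O + n))
(X(-32, -10) - 3303) + 925 = (((-32)**2 - 6*(-32) - 6*(-10) - 32*(-10)) - 3303) + 925 = ((1024 + 192 + 60 + 320) - 3303) + 925 = (1596 - 3303) + 925 = -1707 + 925 = -782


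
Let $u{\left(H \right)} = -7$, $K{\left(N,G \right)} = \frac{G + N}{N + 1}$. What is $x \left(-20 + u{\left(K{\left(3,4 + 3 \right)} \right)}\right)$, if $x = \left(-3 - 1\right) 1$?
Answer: $108$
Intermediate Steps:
$K{\left(N,G \right)} = \frac{G + N}{1 + N}$
$x = -4$ ($x = \left(-4\right) 1 = -4$)
$x \left(-20 + u{\left(K{\left(3,4 + 3 \right)} \right)}\right) = - 4 \left(-20 - 7\right) = \left(-4\right) \left(-27\right) = 108$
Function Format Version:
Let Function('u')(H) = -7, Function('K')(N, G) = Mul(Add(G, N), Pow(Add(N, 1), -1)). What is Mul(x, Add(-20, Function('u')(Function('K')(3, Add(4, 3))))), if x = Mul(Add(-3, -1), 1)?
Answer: 108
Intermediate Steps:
Function('K')(N, G) = Mul(Pow(Add(1, N), -1), Add(G, N)) (Function('K')(N, G) = Mul(Add(G, N), Pow(Add(1, N), -1)) = Mul(Pow(Add(1, N), -1), Add(G, N)))
x = -4 (x = Mul(-4, 1) = -4)
Mul(x, Add(-20, Function('u')(Function('K')(3, Add(4, 3))))) = Mul(-4, Add(-20, -7)) = Mul(-4, -27) = 108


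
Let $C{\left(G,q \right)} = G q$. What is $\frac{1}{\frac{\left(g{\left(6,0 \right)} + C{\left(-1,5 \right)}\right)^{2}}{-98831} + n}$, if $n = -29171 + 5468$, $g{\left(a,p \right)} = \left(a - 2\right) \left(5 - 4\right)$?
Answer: $- \frac{98831}{2342591194} \approx -4.2189 \cdot 10^{-5}$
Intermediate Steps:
$g{\left(a,p \right)} = -2 + a$ ($g{\left(a,p \right)} = \left(-2 + a\right) 1 = -2 + a$)
$n = -23703$
$\frac{1}{\frac{\left(g{\left(6,0 \right)} + C{\left(-1,5 \right)}\right)^{2}}{-98831} + n} = \frac{1}{\frac{\left(\left(-2 + 6\right) - 5\right)^{2}}{-98831} - 23703} = \frac{1}{\left(4 - 5\right)^{2} \left(- \frac{1}{98831}\right) - 23703} = \frac{1}{\left(-1\right)^{2} \left(- \frac{1}{98831}\right) - 23703} = \frac{1}{1 \left(- \frac{1}{98831}\right) - 23703} = \frac{1}{- \frac{1}{98831} - 23703} = \frac{1}{- \frac{2342591194}{98831}} = - \frac{98831}{2342591194}$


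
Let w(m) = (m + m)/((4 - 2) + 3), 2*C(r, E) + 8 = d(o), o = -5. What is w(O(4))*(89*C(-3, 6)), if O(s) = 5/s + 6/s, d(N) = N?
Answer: -12727/20 ≈ -636.35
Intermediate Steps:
C(r, E) = -13/2 (C(r, E) = -4 + (½)*(-5) = -4 - 5/2 = -13/2)
O(s) = 11/s
w(m) = 2*m/5 (w(m) = (2*m)/(2 + 3) = (2*m)/5 = (2*m)*(⅕) = 2*m/5)
w(O(4))*(89*C(-3, 6)) = (2*(11/4)/5)*(89*(-13/2)) = (2*(11*(¼))/5)*(-1157/2) = ((⅖)*(11/4))*(-1157/2) = (11/10)*(-1157/2) = -12727/20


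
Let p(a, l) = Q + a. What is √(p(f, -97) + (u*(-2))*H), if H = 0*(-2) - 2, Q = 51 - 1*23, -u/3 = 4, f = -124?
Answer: 12*I ≈ 12.0*I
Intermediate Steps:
u = -12 (u = -3*4 = -12)
Q = 28 (Q = 51 - 23 = 28)
H = -2 (H = 0 - 2 = -2)
p(a, l) = 28 + a
√(p(f, -97) + (u*(-2))*H) = √((28 - 124) - 12*(-2)*(-2)) = √(-96 + 24*(-2)) = √(-96 - 48) = √(-144) = 12*I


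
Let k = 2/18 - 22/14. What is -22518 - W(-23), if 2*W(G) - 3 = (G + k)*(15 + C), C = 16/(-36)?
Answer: -12667621/567 ≈ -22341.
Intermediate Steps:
k = -92/63 (k = 2*(1/18) - 22*1/14 = ⅑ - 11/7 = -92/63 ≈ -1.4603)
C = -4/9 (C = 16*(-1/36) = -4/9 ≈ -0.44444)
W(G) = -10351/1134 + 131*G/18 (W(G) = 3/2 + ((G - 92/63)*(15 - 4/9))/2 = 3/2 + ((-92/63 + G)*(131/9))/2 = 3/2 + (-12052/567 + 131*G/9)/2 = 3/2 + (-6026/567 + 131*G/18) = -10351/1134 + 131*G/18)
-22518 - W(-23) = -22518 - (-10351/1134 + (131/18)*(-23)) = -22518 - (-10351/1134 - 3013/18) = -22518 - 1*(-100085/567) = -22518 + 100085/567 = -12667621/567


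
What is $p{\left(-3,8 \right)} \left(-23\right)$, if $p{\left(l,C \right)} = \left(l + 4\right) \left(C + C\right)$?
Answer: $-368$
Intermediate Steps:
$p{\left(l,C \right)} = 2 C \left(4 + l\right)$ ($p{\left(l,C \right)} = \left(4 + l\right) 2 C = 2 C \left(4 + l\right)$)
$p{\left(-3,8 \right)} \left(-23\right) = 2 \cdot 8 \left(4 - 3\right) \left(-23\right) = 2 \cdot 8 \cdot 1 \left(-23\right) = 16 \left(-23\right) = -368$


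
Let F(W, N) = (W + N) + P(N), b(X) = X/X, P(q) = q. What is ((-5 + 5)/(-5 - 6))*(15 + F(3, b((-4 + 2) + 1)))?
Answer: 0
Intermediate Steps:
b(X) = 1
F(W, N) = W + 2*N (F(W, N) = (W + N) + N = (N + W) + N = W + 2*N)
((-5 + 5)/(-5 - 6))*(15 + F(3, b((-4 + 2) + 1))) = ((-5 + 5)/(-5 - 6))*(15 + (3 + 2*1)) = (0/(-11))*(15 + (3 + 2)) = (0*(-1/11))*(15 + 5) = 0*20 = 0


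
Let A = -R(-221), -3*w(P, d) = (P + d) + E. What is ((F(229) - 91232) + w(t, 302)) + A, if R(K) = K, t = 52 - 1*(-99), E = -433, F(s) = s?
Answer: -272366/3 ≈ -90789.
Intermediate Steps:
t = 151 (t = 52 + 99 = 151)
w(P, d) = 433/3 - P/3 - d/3 (w(P, d) = -((P + d) - 433)/3 = -(-433 + P + d)/3 = 433/3 - P/3 - d/3)
A = 221 (A = -1*(-221) = 221)
((F(229) - 91232) + w(t, 302)) + A = ((229 - 91232) + (433/3 - 1/3*151 - 1/3*302)) + 221 = (-91003 + (433/3 - 151/3 - 302/3)) + 221 = (-91003 - 20/3) + 221 = -273029/3 + 221 = -272366/3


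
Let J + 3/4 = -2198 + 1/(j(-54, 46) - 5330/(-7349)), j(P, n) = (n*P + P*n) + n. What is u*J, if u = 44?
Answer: -874730833779/9041612 ≈ -96745.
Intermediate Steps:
j(P, n) = n + 2*P*n (j(P, n) = (P*n + P*n) + n = 2*P*n + n = n + 2*P*n)
J = -79520984889/36166448 (J = -3/4 + (-2198 + 1/(46*(1 + 2*(-54)) - 5330/(-7349))) = -3/4 + (-2198 + 1/(46*(1 - 108) - 5330*(-1/7349))) = -3/4 + (-2198 + 1/(46*(-107) + 5330/7349)) = -3/4 + (-2198 + 1/(-4922 + 5330/7349)) = -3/4 + (-2198 + 1/(-36166448/7349)) = -3/4 + (-2198 - 7349/36166448) = -3/4 - 79493860053/36166448 = -79520984889/36166448 ≈ -2198.8)
u*J = 44*(-79520984889/36166448) = -874730833779/9041612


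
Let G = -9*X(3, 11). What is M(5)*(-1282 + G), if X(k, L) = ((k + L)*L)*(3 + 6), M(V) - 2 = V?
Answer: -96292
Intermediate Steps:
M(V) = 2 + V
X(k, L) = 9*L*(L + k) (X(k, L) = ((L + k)*L)*9 = (L*(L + k))*9 = 9*L*(L + k))
G = -12474 (G = -81*11*(11 + 3) = -81*11*14 = -9*1386 = -12474)
M(5)*(-1282 + G) = (2 + 5)*(-1282 - 12474) = 7*(-13756) = -96292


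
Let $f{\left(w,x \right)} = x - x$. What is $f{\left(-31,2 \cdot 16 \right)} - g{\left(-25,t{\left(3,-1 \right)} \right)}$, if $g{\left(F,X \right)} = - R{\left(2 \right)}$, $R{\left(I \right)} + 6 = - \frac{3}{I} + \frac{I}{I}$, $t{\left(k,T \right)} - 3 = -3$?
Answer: $- \frac{13}{2} \approx -6.5$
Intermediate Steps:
$t{\left(k,T \right)} = 0$ ($t{\left(k,T \right)} = 3 - 3 = 0$)
$R{\left(I \right)} = -5 - \frac{3}{I}$ ($R{\left(I \right)} = -6 - \left(\frac{3}{I} - \frac{I}{I}\right) = -6 + \left(- \frac{3}{I} + 1\right) = -6 + \left(1 - \frac{3}{I}\right) = -5 - \frac{3}{I}$)
$f{\left(w,x \right)} = 0$
$g{\left(F,X \right)} = \frac{13}{2}$ ($g{\left(F,X \right)} = - (-5 - \frac{3}{2}) = \left(-1\right) \left(- \frac{13}{2}\right) = \frac{13}{2}$)
$f{\left(-31,2 \cdot 16 \right)} - g{\left(-25,t{\left(3,-1 \right)} \right)} = 0 - \frac{13}{2} = - \frac{13}{2}$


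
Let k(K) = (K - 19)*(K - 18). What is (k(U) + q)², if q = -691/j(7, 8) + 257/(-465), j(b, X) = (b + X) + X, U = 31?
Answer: 1798801345636/114383025 ≈ 15726.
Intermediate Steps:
k(K) = (-19 + K)*(-18 + K)
j(b, X) = b + 2*X (j(b, X) = (X + b) + X = b + 2*X)
q = -327226/10695 (q = -691/(7 + 2*8) + 257/(-465) = -691/(7 + 16) + 257*(-1/465) = -691/23 - 257/465 = -327226/10695 ≈ -30.596)
(k(U) + q)² = ((342 + 31² - 37*31) - 327226/10695)² = ((342 + 961 - 1147) - 327226/10695)² = (156 - 327226/10695)² = (1341194/10695)² = 1798801345636/114383025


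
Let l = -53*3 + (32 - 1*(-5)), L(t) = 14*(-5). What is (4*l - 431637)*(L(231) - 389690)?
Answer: 168425040000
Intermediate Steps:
L(t) = -70
l = -122 (l = -159 + (32 + 5) = -159 + 37 = -122)
(4*l - 431637)*(L(231) - 389690) = (4*(-122) - 431637)*(-70 - 389690) = (-488 - 431637)*(-389760) = -432125*(-389760) = 168425040000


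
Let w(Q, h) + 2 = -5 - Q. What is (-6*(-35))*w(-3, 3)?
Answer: -840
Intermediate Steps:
w(Q, h) = -7 - Q (w(Q, h) = -2 + (-5 - Q) = -7 - Q)
(-6*(-35))*w(-3, 3) = (-6*(-35))*(-7 - 1*(-3)) = 210*(-7 + 3) = 210*(-4) = -840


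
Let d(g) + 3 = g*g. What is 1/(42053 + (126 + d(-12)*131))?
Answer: 1/60650 ≈ 1.6488e-5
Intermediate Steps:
d(g) = -3 + g**2 (d(g) = -3 + g*g = -3 + g**2)
1/(42053 + (126 + d(-12)*131)) = 1/(42053 + (126 + (-3 + (-12)**2)*131)) = 1/(42053 + (126 + (-3 + 144)*131)) = 1/(42053 + (126 + 141*131)) = 1/(42053 + (126 + 18471)) = 1/(42053 + 18597) = 1/60650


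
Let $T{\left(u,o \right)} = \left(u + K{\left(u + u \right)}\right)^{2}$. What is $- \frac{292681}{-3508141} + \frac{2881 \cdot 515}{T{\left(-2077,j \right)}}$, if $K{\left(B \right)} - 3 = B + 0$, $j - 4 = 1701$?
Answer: $\frac{16557587368919}{136073716977744} \approx 0.12168$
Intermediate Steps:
$j = 1705$ ($j = 4 + 1701 = 1705$)
$K{\left(B \right)} = 3 + B$ ($K{\left(B \right)} = 3 + \left(B + 0\right) = 3 + B$)
$T{\left(u,o \right)} = \left(3 + 3 u\right)^{2}$ ($T{\left(u,o \right)} = \left(u + \left(3 + \left(u + u\right)\right)\right)^{2} = \left(u + \left(3 + 2 u\right)\right)^{2} = \left(3 + 3 u\right)^{2}$)
$- \frac{292681}{-3508141} + \frac{2881 \cdot 515}{T{\left(-2077,j \right)}} = - \frac{292681}{-3508141} + \frac{2881 \cdot 515}{9 \left(1 - 2077\right)^{2}} = \left(-292681\right) \left(- \frac{1}{3508141}\right) + \frac{1483715}{9 \left(-2076\right)^{2}} = \frac{292681}{3508141} + \frac{1483715}{9 \cdot 4309776} = \frac{292681}{3508141} + \frac{1483715}{38787984} = \frac{16557587368919}{136073716977744}$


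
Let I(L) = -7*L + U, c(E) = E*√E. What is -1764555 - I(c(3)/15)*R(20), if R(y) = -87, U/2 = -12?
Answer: -1766643 - 609*√3/5 ≈ -1.7669e+6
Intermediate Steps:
c(E) = E^(3/2)
U = -24 (U = 2*(-12) = -24)
I(L) = -24 - 7*L (I(L) = -7*L - 24 = -24 - 7*L)
-1764555 - I(c(3)/15)*R(20) = -1764555 - (-24 - 7*3^(3/2)/15)*(-87) = -1764555 - (-24 - 7*3*√3/15)*(-87) = -1764555 - (-24 - 7*√3/5)*(-87) = -1764555 - (2088 + 609*√3/5) = -1764555 + (-2088 - 609*√3/5) = -1766643 - 609*√3/5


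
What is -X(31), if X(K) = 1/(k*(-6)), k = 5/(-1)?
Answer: -1/30 ≈ -0.033333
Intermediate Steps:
k = -5 (k = 5*(-1) = -5)
X(K) = 1/30 (X(K) = 1/(-5*(-6)) = 1/30)
-X(31) = -1*1/30 = -1/30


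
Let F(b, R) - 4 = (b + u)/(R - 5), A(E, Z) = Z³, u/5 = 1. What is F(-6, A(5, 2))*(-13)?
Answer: -143/3 ≈ -47.667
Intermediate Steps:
u = 5 (u = 5*1 = 5)
F(b, R) = 4 + (5 + b)/(-5 + R) (F(b, R) = 4 + (b + 5)/(R - 5) = 4 + (5 + b)/(-5 + R))
F(-6, A(5, 2))*(-13) = ((-15 - 6 + 4*2³)/(-5 + 2³))*(-13) = ((-15 - 6 + 4*8)/(-5 + 8))*(-13) = ((-15 - 6 + 32)/3)*(-13) = ((⅓)*11)*(-13) = (11/3)*(-13) = -143/3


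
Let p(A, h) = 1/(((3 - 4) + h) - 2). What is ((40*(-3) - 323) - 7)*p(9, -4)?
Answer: 450/7 ≈ 64.286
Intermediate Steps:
p(A, h) = 1/(-3 + h) (p(A, h) = 1/((-1 + h) - 2) = 1/(-3 + h))
((40*(-3) - 323) - 7)*p(9, -4) = ((40*(-3) - 323) - 7)/(-3 - 4) = ((-120 - 323) - 7)/(-7) = (-443 - 7)*(-⅐) = -450*(-⅐) = 450/7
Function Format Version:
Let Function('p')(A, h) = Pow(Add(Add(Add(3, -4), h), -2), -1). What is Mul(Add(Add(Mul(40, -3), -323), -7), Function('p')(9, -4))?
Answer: Rational(450, 7) ≈ 64.286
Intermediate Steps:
Function('p')(A, h) = Pow(Add(-3, h), -1) (Function('p')(A, h) = Pow(Add(Add(-1, h), -2), -1) = Pow(Add(-3, h), -1))
Mul(Add(Add(Mul(40, -3), -323), -7), Function('p')(9, -4)) = Mul(Add(Add(Mul(40, -3), -323), -7), Pow(Add(-3, -4), -1)) = Mul(Add(Add(-120, -323), -7), Pow(-7, -1)) = Mul(Add(-443, -7), Rational(-1, 7)) = Mul(-450, Rational(-1, 7)) = Rational(450, 7)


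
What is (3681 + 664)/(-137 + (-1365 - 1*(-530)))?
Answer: -4345/972 ≈ -4.4702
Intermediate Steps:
(3681 + 664)/(-137 + (-1365 - 1*(-530))) = 4345/(-137 + (-1365 + 530)) = 4345/(-137 - 835) = 4345/(-972) = 4345*(-1/972) = -4345/972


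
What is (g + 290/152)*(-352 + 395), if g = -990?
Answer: -3229085/76 ≈ -42488.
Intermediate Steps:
(g + 290/152)*(-352 + 395) = (-990 + 290/152)*(-352 + 395) = (-990 + 290*(1/152))*43 = (-990 + 145/76)*43 = -75095/76*43 = -3229085/76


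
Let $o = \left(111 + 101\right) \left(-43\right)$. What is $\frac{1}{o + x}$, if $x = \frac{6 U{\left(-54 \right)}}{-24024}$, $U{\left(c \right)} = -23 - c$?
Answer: $- \frac{4004}{36500495} \approx -0.0001097$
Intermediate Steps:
$o = -9116$ ($o = 212 \left(-43\right) = -9116$)
$x = - \frac{31}{4004}$ ($x = \frac{6 \left(-23 - -54\right)}{-24024} = 6 \left(-23 + 54\right) \left(- \frac{1}{24024}\right) = 6 \cdot 31 \left(- \frac{1}{24024}\right) = 186 \left(- \frac{1}{24024}\right) = - \frac{31}{4004} \approx -0.0077423$)
$\frac{1}{o + x} = \frac{1}{-9116 - \frac{31}{4004}} = \frac{1}{- \frac{36500495}{4004}} = - \frac{4004}{36500495}$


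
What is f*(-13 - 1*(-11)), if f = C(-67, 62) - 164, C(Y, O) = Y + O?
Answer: 338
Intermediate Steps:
C(Y, O) = O + Y
f = -169 (f = (62 - 67) - 164 = -5 - 164 = -169)
f*(-13 - 1*(-11)) = -169*(-13 - 1*(-11)) = -169*(-13 + 11) = -169*(-2) = 338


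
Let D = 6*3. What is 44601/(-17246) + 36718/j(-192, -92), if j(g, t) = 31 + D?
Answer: 631053179/845054 ≈ 746.76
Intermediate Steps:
D = 18
j(g, t) = 49 (j(g, t) = 31 + 18 = 49)
44601/(-17246) + 36718/j(-192, -92) = 44601/(-17246) + 36718/49 = 44601*(-1/17246) + 36718*(1/49) = -44601/17246 + 36718/49 = 631053179/845054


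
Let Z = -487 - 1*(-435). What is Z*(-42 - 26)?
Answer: 3536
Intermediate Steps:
Z = -52 (Z = -487 + 435 = -52)
Z*(-42 - 26) = -52*(-42 - 26) = -52*(-68) = 3536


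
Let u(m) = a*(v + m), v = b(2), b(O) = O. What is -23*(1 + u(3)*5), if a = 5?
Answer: -2898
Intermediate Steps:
v = 2
u(m) = 10 + 5*m (u(m) = 5*(2 + m) = 10 + 5*m)
-23*(1 + u(3)*5) = -23*(1 + (10 + 5*3)*5) = -23*(1 + (10 + 15)*5) = -23*(1 + 25*5) = -23*(1 + 125) = -23*126 = -2898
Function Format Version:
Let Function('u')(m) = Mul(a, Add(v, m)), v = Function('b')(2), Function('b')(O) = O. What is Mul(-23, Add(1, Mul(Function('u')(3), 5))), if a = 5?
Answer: -2898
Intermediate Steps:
v = 2
Function('u')(m) = Add(10, Mul(5, m)) (Function('u')(m) = Mul(5, Add(2, m)) = Add(10, Mul(5, m)))
Mul(-23, Add(1, Mul(Function('u')(3), 5))) = Mul(-23, Add(1, Mul(Add(10, Mul(5, 3)), 5))) = Mul(-23, Add(1, Mul(Add(10, 15), 5))) = Mul(-23, Add(1, Mul(25, 5))) = Mul(-23, Add(1, 125)) = Mul(-23, 126) = -2898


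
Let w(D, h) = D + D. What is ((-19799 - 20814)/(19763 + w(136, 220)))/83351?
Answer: -2389/98231605 ≈ -2.4320e-5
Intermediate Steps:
w(D, h) = 2*D
((-19799 - 20814)/(19763 + w(136, 220)))/83351 = ((-19799 - 20814)/(19763 + 2*136))/83351 = -40613/(19763 + 272)*(1/83351) = -40613/20035*(1/83351) = -40613*1/20035*(1/83351) = -40613/20035*1/83351 = -2389/98231605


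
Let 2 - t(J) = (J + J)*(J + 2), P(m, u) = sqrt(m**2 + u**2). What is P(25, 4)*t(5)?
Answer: -68*sqrt(641) ≈ -1721.6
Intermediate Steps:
t(J) = 2 - 2*J*(2 + J) (t(J) = 2 - (J + J)*(J + 2) = 2 - 2*J*(2 + J))
P(25, 4)*t(5) = sqrt(25**2 + 4**2)*(2 - 4*5 - 2*5**2) = sqrt(625 + 16)*(2 - 20 - 2*25) = sqrt(641)*(2 - 20 - 50) = sqrt(641)*(-68) = -68*sqrt(641)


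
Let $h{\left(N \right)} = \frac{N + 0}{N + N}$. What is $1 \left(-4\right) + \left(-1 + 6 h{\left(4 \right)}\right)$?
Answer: $-2$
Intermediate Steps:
$h{\left(N \right)} = \frac{1}{2}$ ($h{\left(N \right)} = \frac{N}{2 N} = N \frac{1}{2 N} = \frac{1}{2}$)
$1 \left(-4\right) + \left(-1 + 6 h{\left(4 \right)}\right) = 1 \left(-4\right) + \left(-1 + 6 \cdot \frac{1}{2}\right) = -4 + \left(-1 + 3\right) = -4 + 2 = -2$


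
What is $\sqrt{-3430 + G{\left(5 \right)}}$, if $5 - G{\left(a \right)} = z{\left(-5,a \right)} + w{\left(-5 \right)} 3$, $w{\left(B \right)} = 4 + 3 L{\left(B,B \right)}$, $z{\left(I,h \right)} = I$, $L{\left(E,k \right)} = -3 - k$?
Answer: $5 i \sqrt{138} \approx 58.737 i$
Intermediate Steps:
$w{\left(B \right)} = -5 - 3 B$ ($w{\left(B \right)} = 4 + 3 \left(-3 - B\right) = 4 - \left(9 + 3 B\right) = -5 - 3 B$)
$G{\left(a \right)} = -20$ ($G{\left(a \right)} = 5 - \left(-5 + \left(-5 - -15\right) 3\right) = 5 - \left(-5 + \left(-5 + 15\right) 3\right) = 5 - \left(-5 + 10 \cdot 3\right) = 5 - \left(-5 + 30\right) = 5 - 25 = -20$)
$\sqrt{-3430 + G{\left(5 \right)}} = \sqrt{-3430 - 20} = \sqrt{-3450} = 5 i \sqrt{138}$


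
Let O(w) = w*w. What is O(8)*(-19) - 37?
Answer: -1253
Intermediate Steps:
O(w) = w²
O(8)*(-19) - 37 = 8²*(-19) - 37 = 64*(-19) - 37 = -1216 - 37 = -1253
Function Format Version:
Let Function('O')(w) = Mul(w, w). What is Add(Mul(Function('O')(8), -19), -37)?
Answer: -1253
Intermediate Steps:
Function('O')(w) = Pow(w, 2)
Add(Mul(Function('O')(8), -19), -37) = Add(Mul(Pow(8, 2), -19), -37) = Add(Mul(64, -19), -37) = Add(-1216, -37) = -1253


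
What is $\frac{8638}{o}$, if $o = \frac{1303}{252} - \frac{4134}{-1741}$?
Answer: $\frac{3789767016}{3310291} \approx 1144.8$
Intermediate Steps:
$o = \frac{3310291}{438732}$ ($o = 1303 \cdot \frac{1}{252} - - \frac{4134}{1741} = \frac{1303}{252} + \frac{4134}{1741} = \frac{3310291}{438732} \approx 7.5451$)
$\frac{8638}{o} = \frac{8638}{\frac{3310291}{438732}} = 8638 \cdot \frac{438732}{3310291} = \frac{3789767016}{3310291}$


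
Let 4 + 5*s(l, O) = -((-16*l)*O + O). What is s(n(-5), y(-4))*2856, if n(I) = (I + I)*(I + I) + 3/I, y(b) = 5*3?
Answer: 68078472/5 ≈ 1.3616e+7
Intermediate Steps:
y(b) = 15
n(I) = 3/I + 4*I² (n(I) = (2*I)*(2*I) + 3/I = 4*I² + 3/I = 3/I + 4*I²)
s(l, O) = -⅘ - O/5 + 16*O*l/5 (s(l, O) = -⅘ + (-((-16*l)*O + O))/5 = -⅘ + (-(-16*O*l + O))/5 = -⅘ + (-(O - 16*O*l))/5 = -⅘ + (-O + 16*O*l)/5 = -⅘ + (-O/5 + 16*O*l/5) = -⅘ - O/5 + 16*O*l/5)
s(n(-5), y(-4))*2856 = (-⅘ - ⅕*15 + (16/5)*15*((3 + 4*(-5)³)/(-5)))*2856 = (-⅘ - 3 + (16/5)*15*(-(3 + 4*(-125))/5))*2856 = (-⅘ - 3 + (16/5)*15*(-(3 - 500)/5))*2856 = (-⅘ - 3 + (16/5)*15*(-⅕*(-497)))*2856 = (-⅘ - 3 + (16/5)*15*(497/5))*2856 = (-⅘ - 3 + 23856/5)*2856 = (23837/5)*2856 = 68078472/5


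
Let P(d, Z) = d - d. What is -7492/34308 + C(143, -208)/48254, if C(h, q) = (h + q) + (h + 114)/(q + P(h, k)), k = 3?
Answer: -822484855/3742865568 ≈ -0.21975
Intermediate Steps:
P(d, Z) = 0
C(h, q) = h + q + (114 + h)/q (C(h, q) = (h + q) + (h + 114)/(q + 0) = (h + q) + (114 + h)/q = h + q + (114 + h)/q)
-7492/34308 + C(143, -208)/48254 = -7492/34308 + (143 - 208 + 114/(-208) + 143/(-208))/48254 = -7492*1/34308 + (143 - 208 + 114*(-1/208) + 143*(-1/208))*(1/48254) = -1873/8577 + (143 - 208 - 57/104 - 11/16)*(1/48254) = -1873/8577 - 13777/208*1/48254 = -1873/8577 - 599/436384 = -822484855/3742865568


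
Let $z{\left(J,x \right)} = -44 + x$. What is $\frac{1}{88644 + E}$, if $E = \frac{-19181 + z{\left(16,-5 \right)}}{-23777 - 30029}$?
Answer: $\frac{26903}{2384799147} \approx 1.1281 \cdot 10^{-5}$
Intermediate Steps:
$E = \frac{9615}{26903}$ ($E = \frac{-19181 - 49}{-23777 - 30029} = \frac{-19181 - 49}{-53806} = \left(-19230\right) \left(- \frac{1}{53806}\right) = \frac{9615}{26903} \approx 0.3574$)
$\frac{1}{88644 + E} = \frac{1}{88644 + \frac{9615}{26903}} = \frac{1}{\frac{2384799147}{26903}} = \frac{26903}{2384799147}$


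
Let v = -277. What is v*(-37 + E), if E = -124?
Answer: 44597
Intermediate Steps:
v*(-37 + E) = -277*(-37 - 124) = -277*(-161) = 44597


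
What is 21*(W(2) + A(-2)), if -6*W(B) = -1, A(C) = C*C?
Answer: 175/2 ≈ 87.500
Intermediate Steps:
A(C) = C²
W(B) = ⅙ (W(B) = -⅙*(-1) = ⅙)
21*(W(2) + A(-2)) = 21*(⅙ + (-2)²) = 21*(⅙ + 4) = 21*(25/6) = 175/2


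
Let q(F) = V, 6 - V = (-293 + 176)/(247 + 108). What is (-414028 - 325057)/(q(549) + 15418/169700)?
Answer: -4452506719750/38678929 ≈ -1.1511e+5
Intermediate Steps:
V = 2247/355 (V = 6 - (-293 + 176)/(247 + 108) = 6 - (-117)/355 = 6 - 1*(-117/355) = 6 + 117/355 = 2247/355 ≈ 6.3296)
q(F) = 2247/355
(-414028 - 325057)/(q(549) + 15418/169700) = (-414028 - 325057)/(2247/355 + 15418/169700) = -739085/(2247/355 + 15418*(1/169700)) = -739085/(2247/355 + 7709/84850) = -739085/38678929/6024350 = -739085*6024350/38678929 = -4452506719750/38678929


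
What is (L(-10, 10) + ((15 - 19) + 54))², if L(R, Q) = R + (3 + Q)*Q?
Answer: 28900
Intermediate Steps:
L(R, Q) = R + Q*(3 + Q)
(L(-10, 10) + ((15 - 19) + 54))² = ((-10 + 10² + 3*10) + ((15 - 19) + 54))² = ((-10 + 100 + 30) + (-4 + 54))² = (120 + 50)² = 170² = 28900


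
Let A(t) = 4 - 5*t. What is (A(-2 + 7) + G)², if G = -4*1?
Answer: 625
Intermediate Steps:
G = -4
(A(-2 + 7) + G)² = ((4 - 5*(-2 + 7)) - 4)² = ((4 - 5*5) - 4)² = ((4 - 25) - 4)² = (-21 - 4)² = (-25)² = 625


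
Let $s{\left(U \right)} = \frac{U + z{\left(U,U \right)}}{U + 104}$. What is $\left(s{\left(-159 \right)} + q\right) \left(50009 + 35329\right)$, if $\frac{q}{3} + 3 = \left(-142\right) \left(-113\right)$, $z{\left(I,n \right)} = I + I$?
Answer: $\frac{20539863576}{5} \approx 4.108 \cdot 10^{9}$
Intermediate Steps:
$z{\left(I,n \right)} = 2 I$
$q = 48129$ ($q = -9 + 3 \left(\left(-142\right) \left(-113\right)\right) = -9 + 3 \cdot 16046 = -9 + 48138 = 48129$)
$s{\left(U \right)} = \frac{3 U}{104 + U}$ ($s{\left(U \right)} = \frac{U + 2 U}{U + 104} = \frac{3 U}{104 + U}$)
$\left(s{\left(-159 \right)} + q\right) \left(50009 + 35329\right) = \left(3 \left(-159\right) \frac{1}{104 - 159} + 48129\right) \left(50009 + 35329\right) = \left(3 \left(-159\right) \frac{1}{-55} + 48129\right) 85338 = \left(3 \left(-159\right) \left(- \frac{1}{55}\right) + 48129\right) 85338 = \left(\frac{477}{55} + 48129\right) 85338 = \frac{2647572}{55} \cdot 85338 = \frac{20539863576}{5}$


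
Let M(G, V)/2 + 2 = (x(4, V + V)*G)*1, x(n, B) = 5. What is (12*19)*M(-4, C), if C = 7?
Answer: -10032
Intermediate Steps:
M(G, V) = -4 + 10*G (M(G, V) = -4 + 2*((5*G)*1) = -4 + 2*(5*G) = -4 + 10*G)
(12*19)*M(-4, C) = (12*19)*(-4 + 10*(-4)) = 228*(-4 - 40) = 228*(-44) = -10032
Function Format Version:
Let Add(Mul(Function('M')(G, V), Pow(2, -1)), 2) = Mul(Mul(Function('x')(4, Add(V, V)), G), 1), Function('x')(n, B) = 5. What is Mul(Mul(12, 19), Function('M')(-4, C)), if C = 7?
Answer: -10032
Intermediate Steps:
Function('M')(G, V) = Add(-4, Mul(10, G)) (Function('M')(G, V) = Add(-4, Mul(2, Mul(Mul(5, G), 1))) = Add(-4, Mul(2, Mul(5, G))) = Add(-4, Mul(10, G)))
Mul(Mul(12, 19), Function('M')(-4, C)) = Mul(Mul(12, 19), Add(-4, Mul(10, -4))) = Mul(228, Add(-4, -40)) = Mul(228, -44) = -10032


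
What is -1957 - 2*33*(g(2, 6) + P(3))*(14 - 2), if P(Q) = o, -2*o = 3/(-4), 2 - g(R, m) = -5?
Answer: -7798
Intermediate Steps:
g(R, m) = 7 (g(R, m) = 2 - 1*(-5) = 2 + 5 = 7)
o = 3/8 (o = -3/(2*(-4)) = -3*(-1)/(2*4) = -1/2*(-3/4) = 3/8 ≈ 0.37500)
P(Q) = 3/8
-1957 - 2*33*(g(2, 6) + P(3))*(14 - 2) = -1957 - 2*33*(7 + 3/8)*(14 - 2) = -1957 - 66*(59/8)*12 = -1957 - 66*177/2 = -1957 - 1*5841 = -1957 - 5841 = -7798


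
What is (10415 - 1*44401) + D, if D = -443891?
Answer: -477877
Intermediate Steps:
(10415 - 1*44401) + D = (10415 - 1*44401) - 443891 = (10415 - 44401) - 443891 = -33986 - 443891 = -477877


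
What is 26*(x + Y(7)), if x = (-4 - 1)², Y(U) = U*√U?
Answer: 650 + 182*√7 ≈ 1131.5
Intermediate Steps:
Y(U) = U^(3/2)
x = 25 (x = (-5)² = 25)
26*(x + Y(7)) = 26*(25 + 7^(3/2)) = 26*(25 + 7*√7) = 650 + 182*√7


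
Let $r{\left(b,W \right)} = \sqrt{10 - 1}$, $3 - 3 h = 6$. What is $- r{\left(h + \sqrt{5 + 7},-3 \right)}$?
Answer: $-3$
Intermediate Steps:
$h = -1$ ($h = 1 - 2 = -1$)
$r{\left(b,W \right)} = 3$ ($r{\left(b,W \right)} = \sqrt{9} = 3$)
$- r{\left(h + \sqrt{5 + 7},-3 \right)} = \left(-1\right) 3 = -3$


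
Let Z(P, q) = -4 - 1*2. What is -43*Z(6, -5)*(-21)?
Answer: -5418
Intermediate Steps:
Z(P, q) = -6 (Z(P, q) = -4 - 2 = -6)
-43*Z(6, -5)*(-21) = -43*(-6)*(-21) = 258*(-21) = -5418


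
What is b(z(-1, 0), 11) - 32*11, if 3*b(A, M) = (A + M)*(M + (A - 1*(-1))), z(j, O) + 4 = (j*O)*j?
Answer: -1000/3 ≈ -333.33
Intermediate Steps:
z(j, O) = -4 + O*j² (z(j, O) = -4 + (j*O)*j = -4 + (O*j)*j = -4 + O*j²)
b(A, M) = (A + M)*(1 + A + M)/3 (b(A, M) = ((A + M)*(M + (A - 1*(-1))))/3 = ((A + M)*(M + (A + 1)))/3 = ((A + M)*(M + (1 + A)))/3 = ((A + M)*(1 + A + M))/3 = (A + M)*(1 + A + M)/3)
b(z(-1, 0), 11) - 32*11 = ((-4 + 0*(-1)²)/3 + (⅓)*11 + (-4 + 0*(-1)²)²/3 + (⅓)*11² + (⅔)*(-4 + 0*(-1)²)*11) - 32*11 = ((-4 + 0*1)/3 + 11/3 + (-4 + 0*1)²/3 + (⅓)*121 + (⅔)*(-4 + 0*1)*11) - 352 = ((-4 + 0)/3 + 11/3 + (-4 + 0)²/3 + 121/3 + (⅔)*(-4 + 0)*11) - 352 = ((⅓)*(-4) + 11/3 + (⅓)*(-4)² + 121/3 + (⅔)*(-4)*11) - 352 = (-4/3 + 11/3 + (⅓)*16 + 121/3 - 88/3) - 352 = (-4/3 + 11/3 + 16/3 + 121/3 - 88/3) - 352 = 56/3 - 352 = -1000/3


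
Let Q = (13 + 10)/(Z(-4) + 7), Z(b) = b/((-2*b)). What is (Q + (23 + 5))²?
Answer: 168100/169 ≈ 994.67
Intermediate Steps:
Z(b) = -½ (Z(b) = b*(-1/(2*b)) = -½)
Q = 46/13 (Q = (13 + 10)/(-½ + 7) = 23/(13/2) = 23*(2/13) = 46/13 ≈ 3.5385)
(Q + (23 + 5))² = (46/13 + (23 + 5))² = (46/13 + 28)² = (410/13)² = 168100/169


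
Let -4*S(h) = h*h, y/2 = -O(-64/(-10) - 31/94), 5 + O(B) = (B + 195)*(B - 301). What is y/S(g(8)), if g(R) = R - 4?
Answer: -13100826851/441800 ≈ -29653.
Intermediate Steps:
g(R) = -4 + R
O(B) = -5 + (-301 + B)*(195 + B) (O(B) = -5 + (B + 195)*(B - 301) = -5 + (195 + B)*(-301 + B) = -5 + (-301 + B)*(195 + B))
y = 13100826851/110450 (y = 2*(-(-58700 + (-64/(-10) - 31/94)² - 106*(-64/(-10) - 31/94))) = 2*(-(-58700 + (-64*(-⅒) - 31*1/94)² - 106*(-64*(-⅒) - 31*1/94))) = 2*(-(-58700 + (32/5 - 31/94)² - 106*(32/5 - 31/94))) = 2*(-(-58700 + (2853/470)² - 106*2853/470)) = 2*(-(-58700 + 8139609/220900 - 151209/235)) = 2*(-1*(-13100826851/220900)) = 2*(13100826851/220900) = 13100826851/110450 ≈ 1.1861e+5)
S(h) = -h²/4 (S(h) = -h*h/4 = -h²/4)
y/S(g(8)) = 13100826851/(110450*((-(-4 + 8)²/4))) = 13100826851/(110450*((-¼*4²))) = 13100826851/(110450*((-¼*16))) = (13100826851/110450)/(-4) = (13100826851/110450)*(-¼) = -13100826851/441800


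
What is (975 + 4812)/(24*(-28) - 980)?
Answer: -5787/1652 ≈ -3.5030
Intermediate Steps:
(975 + 4812)/(24*(-28) - 980) = 5787/(-672 - 980) = 5787/(-1652) = 5787*(-1/1652) = -5787/1652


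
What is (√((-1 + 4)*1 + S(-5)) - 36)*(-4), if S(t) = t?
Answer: 144 - 4*I*√2 ≈ 144.0 - 5.6569*I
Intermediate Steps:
(√((-1 + 4)*1 + S(-5)) - 36)*(-4) = (√((-1 + 4)*1 - 5) - 36)*(-4) = (√(3*1 - 5) - 36)*(-4) = (√(3 - 5) - 36)*(-4) = (√(-2) - 36)*(-4) = (I*√2 - 36)*(-4) = (-36 + I*√2)*(-4) = 144 - 4*I*√2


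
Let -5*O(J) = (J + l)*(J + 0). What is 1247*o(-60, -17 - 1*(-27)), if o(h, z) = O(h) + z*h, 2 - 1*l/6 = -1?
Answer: -1376688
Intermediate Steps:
l = 18 (l = 12 - 6*(-1) = 12 + 6 = 18)
O(J) = -J*(18 + J)/5 (O(J) = -(J + 18)*(J + 0)/5 = -(18 + J)*J/5 = -J*(18 + J)/5)
o(h, z) = h*z - h*(18 + h)/5 (o(h, z) = -h*(18 + h)/5 + z*h = -h*(18 + h)/5 + h*z = h*z - h*(18 + h)/5)
1247*o(-60, -17 - 1*(-27)) = 1247*((⅕)*(-60)*(-18 - 1*(-60) + 5*(-17 - 1*(-27)))) = 1247*((⅕)*(-60)*(-18 + 60 + 5*(-17 + 27))) = 1247*((⅕)*(-60)*(-18 + 60 + 5*10)) = 1247*((⅕)*(-60)*(-18 + 60 + 50)) = 1247*((⅕)*(-60)*92) = 1247*(-1104) = -1376688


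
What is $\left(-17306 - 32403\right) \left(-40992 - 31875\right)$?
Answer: $3622145703$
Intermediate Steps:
$\left(-17306 - 32403\right) \left(-40992 - 31875\right) = \left(-49709\right) \left(-72867\right) = 3622145703$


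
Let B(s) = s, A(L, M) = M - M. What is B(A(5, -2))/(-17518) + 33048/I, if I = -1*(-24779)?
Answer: 33048/24779 ≈ 1.3337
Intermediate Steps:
A(L, M) = 0
I = 24779
B(A(5, -2))/(-17518) + 33048/I = 0/(-17518) + 33048/24779 = 0*(-1/17518) + 33048*(1/24779) = 0 + 33048/24779 = 33048/24779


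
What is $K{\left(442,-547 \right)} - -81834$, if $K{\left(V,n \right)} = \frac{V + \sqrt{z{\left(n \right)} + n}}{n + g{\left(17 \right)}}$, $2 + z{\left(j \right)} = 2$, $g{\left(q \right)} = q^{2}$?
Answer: $\frac{10556365}{129} - \frac{i \sqrt{547}}{258} \approx 81832.0 - 0.090651 i$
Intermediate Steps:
$z{\left(j \right)} = 0$ ($z{\left(j \right)} = -2 + 2 = 0$)
$K{\left(V,n \right)} = \frac{V + \sqrt{n}}{289 + n}$ ($K{\left(V,n \right)} = \frac{V + \sqrt{0 + n}}{n + 17^{2}} = \frac{V + \sqrt{n}}{n + 289} = \frac{V + \sqrt{n}}{289 + n}$)
$K{\left(442,-547 \right)} - -81834 = \frac{442 + \sqrt{-547}}{289 - 547} - -81834 = \frac{442 + i \sqrt{547}}{-258} + 81834 = - \frac{442 + i \sqrt{547}}{258} + 81834 = \left(- \frac{221}{129} - \frac{i \sqrt{547}}{258}\right) + 81834 = \frac{10556365}{129} - \frac{i \sqrt{547}}{258}$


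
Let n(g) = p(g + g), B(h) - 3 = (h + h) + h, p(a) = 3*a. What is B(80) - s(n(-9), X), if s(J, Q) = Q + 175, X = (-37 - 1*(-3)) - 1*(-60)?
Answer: 42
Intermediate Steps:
B(h) = 3 + 3*h (B(h) = 3 + ((h + h) + h) = 3 + (2*h + h) = 3 + 3*h)
n(g) = 6*g (n(g) = 3*(g + g) = 3*(2*g) = 6*g)
X = 26 (X = (-37 + 3) + 60 = -34 + 60 = 26)
s(J, Q) = 175 + Q
B(80) - s(n(-9), X) = (3 + 3*80) - (175 + 26) = (3 + 240) - 1*201 = 243 - 201 = 42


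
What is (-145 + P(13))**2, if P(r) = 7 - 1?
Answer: 19321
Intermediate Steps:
P(r) = 6
(-145 + P(13))**2 = (-145 + 6)**2 = (-139)**2 = 19321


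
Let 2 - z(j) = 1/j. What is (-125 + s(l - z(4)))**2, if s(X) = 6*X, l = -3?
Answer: 94249/4 ≈ 23562.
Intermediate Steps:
z(j) = 2 - 1/j
(-125 + s(l - z(4)))**2 = (-125 + 6*(-3 - (2 - 1/4)))**2 = (-125 + 6*(-3 - 1*7/4))**2 = (-125 + 6*(-3 - 7/4))**2 = (-125 + 6*(-19/4))**2 = (-125 - 57/2)**2 = (-307/2)**2 = 94249/4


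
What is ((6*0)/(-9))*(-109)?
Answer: 0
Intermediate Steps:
((6*0)/(-9))*(-109) = (0*(-⅑))*(-109) = 0*(-109) = 0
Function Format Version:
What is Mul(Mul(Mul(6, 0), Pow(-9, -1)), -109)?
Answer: 0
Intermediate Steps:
Mul(Mul(Mul(6, 0), Pow(-9, -1)), -109) = Mul(Mul(0, Rational(-1, 9)), -109) = Mul(0, -109) = 0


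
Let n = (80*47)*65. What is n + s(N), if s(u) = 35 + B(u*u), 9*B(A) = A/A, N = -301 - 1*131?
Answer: 2199916/9 ≈ 2.4444e+5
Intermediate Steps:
N = -432 (N = -301 - 131 = -432)
n = 244400 (n = 3760*65 = 244400)
B(A) = ⅑ (B(A) = (A/A)/9 = (⅑)*1 = ⅑)
s(u) = 316/9 (s(u) = 35 + ⅑ = 316/9)
n + s(N) = 244400 + 316/9 = 2199916/9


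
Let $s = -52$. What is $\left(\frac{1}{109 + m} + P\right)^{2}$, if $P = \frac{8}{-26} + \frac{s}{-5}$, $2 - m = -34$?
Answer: $\frac{362407369}{3553225} \approx 101.99$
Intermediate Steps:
$m = 36$ ($m = 2 - -34 = 2 + 34 = 36$)
$P = \frac{656}{65}$ ($P = \frac{8}{-26} - \frac{52}{-5} = 8 \left(- \frac{1}{26}\right) - - \frac{52}{5} = - \frac{4}{13} + \frac{52}{5} = \frac{656}{65} \approx 10.092$)
$\left(\frac{1}{109 + m} + P\right)^{2} = \left(\frac{1}{109 + 36} + \frac{656}{65}\right)^{2} = \left(\frac{1}{145} + \frac{656}{65}\right)^{2} = \left(\frac{19037}{1885}\right)^{2} = \frac{362407369}{3553225}$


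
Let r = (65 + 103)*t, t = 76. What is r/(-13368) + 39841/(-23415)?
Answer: -34648217/13042155 ≈ -2.6566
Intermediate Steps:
r = 12768 (r = (65 + 103)*76 = 168*76 = 12768)
r/(-13368) + 39841/(-23415) = 12768/(-13368) + 39841/(-23415) = 12768*(-1/13368) + 39841*(-1/23415) = -532/557 - 39841/23415 = -34648217/13042155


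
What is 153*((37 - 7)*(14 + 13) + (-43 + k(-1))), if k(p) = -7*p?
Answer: 118422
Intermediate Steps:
153*((37 - 7)*(14 + 13) + (-43 + k(-1))) = 153*((37 - 7)*(14 + 13) + (-43 - 7*(-1))) = 153*(30*27 + (-43 + 7)) = 153*(810 - 36) = 153*774 = 118422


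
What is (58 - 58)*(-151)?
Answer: 0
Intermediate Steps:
(58 - 58)*(-151) = 0*(-151) = 0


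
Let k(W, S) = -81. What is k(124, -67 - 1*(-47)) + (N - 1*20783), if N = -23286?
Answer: -44150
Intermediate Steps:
k(124, -67 - 1*(-47)) + (N - 1*20783) = -81 + (-23286 - 1*20783) = -81 + (-23286 - 20783) = -81 - 44069 = -44150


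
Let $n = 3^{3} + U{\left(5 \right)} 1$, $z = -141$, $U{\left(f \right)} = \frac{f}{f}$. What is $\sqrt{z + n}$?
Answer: $i \sqrt{113} \approx 10.63 i$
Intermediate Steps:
$U{\left(f \right)} = 1$
$n = 28$ ($n = 3^{3} + 1 \cdot 1 = 27 + 1 = 28$)
$\sqrt{z + n} = \sqrt{-141 + 28} = \sqrt{-113} = i \sqrt{113}$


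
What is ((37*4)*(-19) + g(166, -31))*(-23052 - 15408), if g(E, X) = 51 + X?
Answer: 107380320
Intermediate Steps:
((37*4)*(-19) + g(166, -31))*(-23052 - 15408) = ((37*4)*(-19) + (51 - 31))*(-23052 - 15408) = (148*(-19) + 20)*(-38460) = (-2812 + 20)*(-38460) = -2792*(-38460) = 107380320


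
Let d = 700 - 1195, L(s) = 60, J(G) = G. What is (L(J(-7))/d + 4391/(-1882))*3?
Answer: -152431/20702 ≈ -7.3631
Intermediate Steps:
d = -495
(L(J(-7))/d + 4391/(-1882))*3 = (60/(-495) + 4391/(-1882))*3 = (60*(-1/495) + 4391*(-1/1882))*3 = (-4/33 - 4391/1882)*3 = -152431/62106*3 = -152431/20702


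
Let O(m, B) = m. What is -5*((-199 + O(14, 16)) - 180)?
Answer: 1825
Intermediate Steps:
-5*((-199 + O(14, 16)) - 180) = -5*((-199 + 14) - 180) = -5*(-185 - 180) = -5*(-365) = 1825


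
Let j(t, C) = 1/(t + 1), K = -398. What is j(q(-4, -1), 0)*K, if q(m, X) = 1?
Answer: -199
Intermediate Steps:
j(t, C) = 1/(1 + t)
j(q(-4, -1), 0)*K = -398/(1 + 1) = -398/2 = (1/2)*(-398) = -199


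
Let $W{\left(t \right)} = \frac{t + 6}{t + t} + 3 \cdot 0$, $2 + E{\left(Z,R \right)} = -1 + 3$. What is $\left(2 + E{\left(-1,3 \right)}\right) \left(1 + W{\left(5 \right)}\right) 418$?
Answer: $\frac{8778}{5} \approx 1755.6$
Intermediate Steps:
$E{\left(Z,R \right)} = 0$ ($E{\left(Z,R \right)} = -2 + \left(-1 + 3\right) = -2 + 2 = 0$)
$W{\left(t \right)} = \frac{6 + t}{2 t}$ ($W{\left(t \right)} = \frac{6 + t}{2 t} + 0 = \frac{6 + t}{2 t}$)
$\left(2 + E{\left(-1,3 \right)}\right) \left(1 + W{\left(5 \right)}\right) 418 = \left(2 + 0\right) \left(1 + \frac{6 + 5}{2 \cdot 5}\right) 418 = 2 \left(1 + \frac{1}{2} \cdot \frac{1}{5} \cdot 11\right) 418 = 2 \left(1 + \frac{11}{10}\right) 418 = 2 \cdot \frac{21}{10} \cdot 418 = \frac{21}{5} \cdot 418 = \frac{8778}{5}$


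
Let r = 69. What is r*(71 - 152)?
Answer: -5589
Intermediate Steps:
r*(71 - 152) = 69*(71 - 152) = 69*(-81) = -5589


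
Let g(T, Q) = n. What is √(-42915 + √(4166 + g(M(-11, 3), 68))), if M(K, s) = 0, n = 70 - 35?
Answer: √(-42915 + √4201) ≈ 207.0*I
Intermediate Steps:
n = 35
g(T, Q) = 35
√(-42915 + √(4166 + g(M(-11, 3), 68))) = √(-42915 + √(4166 + 35)) = √(-42915 + √4201)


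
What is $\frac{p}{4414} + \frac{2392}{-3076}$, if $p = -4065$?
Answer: $- \frac{5765557}{3394366} \approx -1.6986$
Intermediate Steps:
$\frac{p}{4414} + \frac{2392}{-3076} = - \frac{4065}{4414} + \frac{2392}{-3076} = \left(-4065\right) \frac{1}{4414} + 2392 \left(- \frac{1}{3076}\right) = - \frac{4065}{4414} - \frac{598}{769} = - \frac{5765557}{3394366}$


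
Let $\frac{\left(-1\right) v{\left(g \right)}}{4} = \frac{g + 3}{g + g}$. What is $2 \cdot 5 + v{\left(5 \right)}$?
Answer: $\frac{34}{5} \approx 6.8$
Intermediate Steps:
$v{\left(g \right)} = - \frac{2 \left(3 + g\right)}{g}$ ($v{\left(g \right)} = - 4 \frac{g + 3}{g + g} = - 4 \frac{3 + g}{2 g} = - \frac{2 \left(3 + g\right)}{g}$)
$2 \cdot 5 + v{\left(5 \right)} = 2 \cdot 5 - \left(2 + \frac{6}{5}\right) = 10 - \frac{16}{5} = \frac{34}{5}$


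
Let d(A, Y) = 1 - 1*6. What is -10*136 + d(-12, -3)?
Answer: -1365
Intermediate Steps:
d(A, Y) = -5 (d(A, Y) = 1 - 6 = -5)
-10*136 + d(-12, -3) = -10*136 - 5 = -1360 - 5 = -1365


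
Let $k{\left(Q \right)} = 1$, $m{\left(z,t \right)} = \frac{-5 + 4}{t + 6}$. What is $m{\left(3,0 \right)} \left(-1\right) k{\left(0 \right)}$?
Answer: $\frac{1}{6} \approx 0.16667$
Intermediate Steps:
$m{\left(z,t \right)} = - \frac{1}{6 + t}$
$m{\left(3,0 \right)} \left(-1\right) k{\left(0 \right)} = - \frac{1}{6 + 0} \left(-1\right) 1 = - \frac{1}{6} \left(-1\right) 1 = \left(-1\right) \frac{1}{6} \left(-1\right) 1 = \left(- \frac{1}{6}\right) \left(-1\right) 1 = \frac{1}{6} \cdot 1 = \frac{1}{6}$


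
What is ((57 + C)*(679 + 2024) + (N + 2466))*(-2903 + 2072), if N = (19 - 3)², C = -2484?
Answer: 5449248429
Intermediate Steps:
N = 256 (N = 16² = 256)
((57 + C)*(679 + 2024) + (N + 2466))*(-2903 + 2072) = ((57 - 2484)*(679 + 2024) + (256 + 2466))*(-2903 + 2072) = (-2427*2703 + 2722)*(-831) = (-6560181 + 2722)*(-831) = -6557459*(-831) = 5449248429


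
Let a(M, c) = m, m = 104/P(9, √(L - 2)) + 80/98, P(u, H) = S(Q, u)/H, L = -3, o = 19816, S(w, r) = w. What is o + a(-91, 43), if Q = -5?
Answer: 971024/49 - 104*I*√5/5 ≈ 19817.0 - 46.51*I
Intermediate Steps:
P(u, H) = -5/H
m = 40/49 - 104*I*√5/5 (m = 104/((-5/√(-3 - 2))) + 80/98 = 104/((-5*(-I*√5/5))) + 80*(1/98) = 104/((-5*(-I*√5/5))) + 40/49 = 104/((-(-1)*I*√5)) + 40/49 = 104/((I*√5)) + 40/49 = 104*(-I*√5/5) + 40/49 = -104*I*√5/5 + 40/49 = 40/49 - 104*I*√5/5 ≈ 0.81633 - 46.51*I)
a(M, c) = 40/49 - 104*I*√5/5
o + a(-91, 43) = 19816 + (40/49 - 104*I*√5/5) = 971024/49 - 104*I*√5/5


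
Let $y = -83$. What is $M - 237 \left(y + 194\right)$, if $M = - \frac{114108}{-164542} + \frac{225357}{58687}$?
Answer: $- \frac{126994573048494}{4828238177} \approx -26302.0$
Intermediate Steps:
$M = \frac{21888673845}{4828238177}$ ($M = \left(-114108\right) \left(- \frac{1}{164542}\right) + 225357 \cdot \frac{1}{58687} = \frac{57054}{82271} + \frac{225357}{58687} = \frac{21888673845}{4828238177} \approx 4.5335$)
$M - 237 \left(y + 194\right) = \frac{21888673845}{4828238177} - 237 \left(-83 + 194\right) = \frac{21888673845}{4828238177} - 237 \cdot 111 = \frac{21888673845}{4828238177} - 26307 = - \frac{126994573048494}{4828238177}$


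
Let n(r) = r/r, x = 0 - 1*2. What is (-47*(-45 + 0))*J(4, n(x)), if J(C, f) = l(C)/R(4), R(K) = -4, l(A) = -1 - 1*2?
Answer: 6345/4 ≈ 1586.3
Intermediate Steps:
l(A) = -3 (l(A) = -1 - 2 = -3)
x = -2 (x = 0 - 2 = -2)
n(r) = 1
J(C, f) = ¾ (J(C, f) = -3/(-4) = -3*(-¼) = ¾)
(-47*(-45 + 0))*J(4, n(x)) = -47*(-45 + 0)*(¾) = -47*(-45)*(¾) = 2115*(¾) = 6345/4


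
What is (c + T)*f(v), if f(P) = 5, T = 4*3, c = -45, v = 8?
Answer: -165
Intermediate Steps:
T = 12
(c + T)*f(v) = (-45 + 12)*5 = -33*5 = -165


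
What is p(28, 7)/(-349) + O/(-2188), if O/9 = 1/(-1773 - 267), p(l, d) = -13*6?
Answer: 116052567/519256160 ≈ 0.22350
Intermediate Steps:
p(l, d) = -78
O = -3/680 (O = 9/(-1773 - 267) = 9/(-2040) = 9*(-1/2040) = -3/680 ≈ -0.0044118)
p(28, 7)/(-349) + O/(-2188) = -78/(-349) - 3/680/(-2188) = -78*(-1/349) - 3/680*(-1/2188) = 78/349 + 3/1487840 = 116052567/519256160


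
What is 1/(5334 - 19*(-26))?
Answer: 1/5828 ≈ 0.00017159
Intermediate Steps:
1/(5334 - 19*(-26)) = 1/(5334 + 494) = 1/5828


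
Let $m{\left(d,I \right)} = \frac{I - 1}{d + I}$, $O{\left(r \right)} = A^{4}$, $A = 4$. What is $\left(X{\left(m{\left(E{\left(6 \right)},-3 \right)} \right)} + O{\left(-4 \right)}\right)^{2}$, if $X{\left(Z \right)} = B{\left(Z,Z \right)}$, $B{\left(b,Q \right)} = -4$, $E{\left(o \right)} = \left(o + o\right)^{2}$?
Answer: $63504$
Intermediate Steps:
$E{\left(o \right)} = 4 o^{2}$ ($E{\left(o \right)} = \left(2 o\right)^{2} = 4 o^{2}$)
$O{\left(r \right)} = 256$ ($O{\left(r \right)} = 4^{4} = 256$)
$m{\left(d,I \right)} = \frac{-1 + I}{I + d}$
$X{\left(Z \right)} = -4$
$\left(X{\left(m{\left(E{\left(6 \right)},-3 \right)} \right)} + O{\left(-4 \right)}\right)^{2} = \left(-4 + 256\right)^{2} = 252^{2} = 63504$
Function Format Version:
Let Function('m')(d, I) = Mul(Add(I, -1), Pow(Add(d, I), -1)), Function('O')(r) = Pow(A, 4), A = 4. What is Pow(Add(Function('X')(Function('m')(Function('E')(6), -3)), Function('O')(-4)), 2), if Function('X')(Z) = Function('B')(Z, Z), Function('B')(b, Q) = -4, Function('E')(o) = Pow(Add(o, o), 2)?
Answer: 63504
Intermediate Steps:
Function('E')(o) = Mul(4, Pow(o, 2)) (Function('E')(o) = Pow(Mul(2, o), 2) = Mul(4, Pow(o, 2)))
Function('O')(r) = 256 (Function('O')(r) = Pow(4, 4) = 256)
Function('m')(d, I) = Mul(Pow(Add(I, d), -1), Add(-1, I)) (Function('m')(d, I) = Mul(Add(-1, I), Pow(Add(I, d), -1)) = Mul(Pow(Add(I, d), -1), Add(-1, I)))
Function('X')(Z) = -4
Pow(Add(Function('X')(Function('m')(Function('E')(6), -3)), Function('O')(-4)), 2) = Pow(Add(-4, 256), 2) = Pow(252, 2) = 63504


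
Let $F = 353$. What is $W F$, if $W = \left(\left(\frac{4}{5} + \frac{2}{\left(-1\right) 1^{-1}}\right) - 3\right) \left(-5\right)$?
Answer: $7413$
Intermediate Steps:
$W = 21$ ($W = \left(\left(4 \cdot \frac{1}{5} + \frac{2}{\left(-1\right) 1}\right) - 3\right) \left(-5\right) = \left(\left(\frac{4}{5} + \frac{2}{-1}\right) - 3\right) \left(-5\right) = \left(\left(\frac{4}{5} + 2 \left(-1\right)\right) - 3\right) \left(-5\right) = \left(\left(\frac{4}{5} - 2\right) - 3\right) \left(-5\right) = \left(- \frac{6}{5} - 3\right) \left(-5\right) = \left(- \frac{21}{5}\right) \left(-5\right) = 21$)
$W F = 21 \cdot 353 = 7413$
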